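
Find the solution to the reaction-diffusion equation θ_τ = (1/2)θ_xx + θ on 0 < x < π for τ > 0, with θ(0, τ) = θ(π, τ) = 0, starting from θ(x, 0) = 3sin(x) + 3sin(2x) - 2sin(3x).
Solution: Substitute θ = exp(τ)u.
Then θ_τ = exp(τ)(u_τ + u), θ_xx = exp(τ)u_xx; substituting and dividing by exp(τ), the lower-order terms cancel: u_τ = (1/2)u_xx (standard heat equation).
Data for u: u(x,0) = θ(x,0) = 3sin(x) + 3sin(2x) - 2sin(3x). The boundary conditions carry over: u(0,τ) = u(π,τ) = 0.
Separating variables: u = Σ c_n exp(-n²τ/2) sin(nx). From u(x,0) = 3sin(x) + 3sin(2x) - 2sin(3x): c_1=3, c_2=3, c_3=-2.
So u(x,τ) = 3exp(-2τ)sin(2x) + 3exp(-τ/2)sin(x) - 2exp(-9τ/2)sin(3x), and θ(x,τ) = exp(τ)u(x,τ).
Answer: θ(x, τ) = 3exp(τ/2)sin(x) + 3exp(-τ)sin(2x) - 2exp(-7τ/2)sin(3x)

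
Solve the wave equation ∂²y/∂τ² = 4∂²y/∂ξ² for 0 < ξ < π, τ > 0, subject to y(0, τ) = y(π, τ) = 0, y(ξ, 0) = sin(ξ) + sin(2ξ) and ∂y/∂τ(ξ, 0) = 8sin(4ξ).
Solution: Separating variables: y = Σ [A_n cos(ω_n τ) + B_n sin(ω_n τ)] sin(nξ), ω_n = 2n. From ICs (B_n = velocity coefficient / ω_n): A_1=1, A_2=1, B_4=1.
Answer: y(ξ, τ) = sin(ξ)cos(2τ) + sin(2ξ)cos(4τ) + sin(4ξ)sin(8τ)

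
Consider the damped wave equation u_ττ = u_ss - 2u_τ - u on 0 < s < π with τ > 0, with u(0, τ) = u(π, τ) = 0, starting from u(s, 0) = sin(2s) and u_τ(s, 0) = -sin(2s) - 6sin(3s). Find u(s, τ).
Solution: Substitute u = exp(-τ)w, i.e. w = exp(τ)u.
By the product rule, u_τ = exp(-τ)(w_τ - w), u_ττ = exp(-τ)(w_ττ - 2w_τ + w), u_ss = exp(-τ)w_ss.
Substituting into the PDE and dividing by exp(-τ): w_ττ - 2w_τ + w = w_ss - 2(w_τ - w) - w.
The lower-order terms cancel, leaving the standard wave equation w_ττ = w_ss.
Initial data for w: w(s,0) = u(s,0) = sin(2s); w_τ(s,0) = u_τ(s,0) + u(s,0) = -6sin(3s). The boundary conditions carry over: w(0,τ) = w(π,τ) = 0.
Solve for w:
  Using separation of variables w = X(s)T(τ):
  Eigenfunctions: sin(ns), n = 1, 2, 3, ...
  General solution: w(s, τ) = Σ [A_n cos(n τ) + B_n sin(n τ)] sin(ns)
  From w(s,0) = sin(2s): A_2=1. From w_τ(s,0) = -6sin(3s), using w_τ(s,0) = Σ ω_n B_n sin(ns) with ω_n = n: B_3 = (-6)/3 = -2.
Hence w(s,τ) = sin(2s)cos(2τ) - 2sin(3s)sin(3τ).
Transform back: u(s,τ) = exp(-τ)w(s,τ).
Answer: u(s, τ) = exp(-τ)sin(2s)cos(2τ) - 2exp(-τ)sin(3s)sin(3τ)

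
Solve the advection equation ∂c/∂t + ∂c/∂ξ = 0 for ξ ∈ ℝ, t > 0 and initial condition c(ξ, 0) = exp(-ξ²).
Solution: By characteristics (dξ/dt = 1), c(ξ,t) = f(ξ - t) with f = c(·, 0).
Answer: c(ξ, t) = exp(-(-t + ξ)²)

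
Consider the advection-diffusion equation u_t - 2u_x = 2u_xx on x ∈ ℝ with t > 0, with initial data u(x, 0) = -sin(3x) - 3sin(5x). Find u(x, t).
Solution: Moving frame: η = x + 2t, σ = t, u = w(η,σ), so u_t = w_σ + 2w_η and u_xx = w_ηη.
Hence u_t - 2u_x = w_σ and the PDE becomes the heat equation w_σ = 2w_ηη on η ∈ ℝ.
Initial data: w(η,0) = u(η,0) = -sin(3η) - 3sin(5η). Each mode sin(nη) decays as exp(-2n²σ) on ℝ, so w(η,σ) = Σ c_n exp(-2n²σ) sin(nη) with c_3=-1, c_5=-3: w(η,σ) = -exp(-18σ)sin(3η) - 3exp(-50σ)sin(5η).
Substituting back: u(x,t) = w(x + 2t, t).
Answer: u(x, t) = -exp(-18t)sin(6t + 3x) - 3exp(-50t)sin(10t + 5x)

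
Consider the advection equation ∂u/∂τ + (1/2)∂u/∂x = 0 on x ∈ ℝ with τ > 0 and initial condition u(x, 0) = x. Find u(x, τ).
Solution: By characteristics (dx/dτ = 1/2), u(x,τ) = f(x - (1/2)τ) with f = u(·, 0).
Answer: u(x, τ) = x - (1/2)τ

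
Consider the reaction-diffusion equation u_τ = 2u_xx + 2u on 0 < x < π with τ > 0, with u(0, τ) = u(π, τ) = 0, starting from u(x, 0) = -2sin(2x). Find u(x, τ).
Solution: Substitute u = exp(2τ)w.
Then u_τ = exp(2τ)(w_τ + 2w), u_xx = exp(2τ)w_xx; substituting and dividing by exp(2τ), the lower-order terms cancel: w_τ = 2w_xx (standard heat equation).
Data for w: w(x,0) = u(x,0) = -2sin(2x). The boundary conditions carry over: w(0,τ) = w(π,τ) = 0.
Separating variables: w = Σ c_n exp(-2n²τ) sin(nx). From w(x,0) = -2sin(2x): c_2=-2.
So w(x,τ) = -2exp(-8τ)sin(2x), and u(x,τ) = exp(2τ)w(x,τ).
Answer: u(x, τ) = -2exp(-6τ)sin(2x)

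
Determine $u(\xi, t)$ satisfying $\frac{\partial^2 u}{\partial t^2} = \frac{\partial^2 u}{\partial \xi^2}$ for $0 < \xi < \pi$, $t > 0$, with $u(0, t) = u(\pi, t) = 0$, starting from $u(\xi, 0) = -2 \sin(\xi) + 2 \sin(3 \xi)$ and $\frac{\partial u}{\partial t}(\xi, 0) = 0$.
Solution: Separating variables: $u = \sum [A_n \cos(\omega_n t) + B_n \sin(\omega_n t)] \sin(n\xi)$, $\omega_n = n$. From ICs: $A_1=-2, A_3=2$.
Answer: $u(\xi, t) = -2 \sin(\xi) \cos(t) + 2 \sin(3 \xi) \cos(3 t)$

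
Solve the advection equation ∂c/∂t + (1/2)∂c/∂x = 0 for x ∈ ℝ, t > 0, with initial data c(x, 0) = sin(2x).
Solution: By method of characteristics (waves move right with speed 1/2):
Along characteristics x - (1/2)t = const, c is constant, so c(x,t) = f(x - (1/2)t) with f = c(·, 0).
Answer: c(x, t) = -sin(t - 2x)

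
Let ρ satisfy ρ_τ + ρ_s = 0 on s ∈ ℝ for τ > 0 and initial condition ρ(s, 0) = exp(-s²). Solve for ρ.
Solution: By method of characteristics (waves move right with speed 1):
Along characteristics s - τ = const, ρ is constant, so ρ(s,τ) = f(s - τ) with f = ρ(·, 0).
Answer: ρ(s, τ) = exp(-(s - τ)²)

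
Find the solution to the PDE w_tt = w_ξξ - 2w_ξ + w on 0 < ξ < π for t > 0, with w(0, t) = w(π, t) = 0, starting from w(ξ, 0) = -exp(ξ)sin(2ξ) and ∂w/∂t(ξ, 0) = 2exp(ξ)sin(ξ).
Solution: Substitute w = exp(ξ)u, i.e. u = exp(-ξ)w.
By the product rule, w_ξ = exp(ξ)(u_ξ + u), w_ξξ = exp(ξ)(u_ξξ + 2u_ξ + u), w_tt = exp(ξ)u_tt.
Substituting into the PDE and dividing by exp(ξ): u_tt = (u_ξξ + 2u_ξ + u) - 2(u_ξ + u) + u.
The lower-order terms cancel, leaving the standard wave equation u_tt = u_ξξ.
Initial data for u: u(ξ,0) = exp(-ξ)w(ξ,0) = -sin(2ξ); u_t(ξ,0) = exp(-ξ)w_t(ξ,0) = 2sin(ξ). The boundary conditions carry over: u(0,t) = u(π,t) = 0.
Solve for u:
  Using separation of variables u = X(ξ)T(t):
  Eigenfunctions: sin(nξ), n = 1, 2, 3, ...
  General solution: u(ξ, t) = Σ [A_n cos(n t) + B_n sin(n t)] sin(nξ)
  From u(ξ,0) = -sin(2ξ): A_2=-1. From u_t(ξ,0) = 2sin(ξ), using u_t(ξ,0) = Σ ω_n B_n sin(nξ) with ω_n = n: B_1 = 2/1 = 2.
Hence u(ξ,t) = 2sin(t)sin(ξ) - sin(2ξ)cos(2t).
Transform back: w(ξ,t) = exp(ξ)u(ξ,t).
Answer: w(ξ, t) = 2exp(ξ)sin(t)sin(ξ) - exp(ξ)sin(2ξ)cos(2t)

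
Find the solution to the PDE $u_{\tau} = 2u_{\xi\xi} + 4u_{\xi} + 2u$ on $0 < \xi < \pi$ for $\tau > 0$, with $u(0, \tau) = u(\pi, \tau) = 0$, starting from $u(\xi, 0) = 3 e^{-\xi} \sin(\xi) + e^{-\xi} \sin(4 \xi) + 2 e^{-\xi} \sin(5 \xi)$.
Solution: Substitute $u = e^{-\xi}w$.
Then $u_{\xi} = e^{-\xi}(w_{\xi} - w)$, $u_{\xi\xi} = e^{-\xi}(w_{\xi\xi} - 2w_{\xi} + w)$, $u_{\tau} = e^{-\xi}w_{\tau}$; substituting and dividing by $e^{-\xi}$, the lower-order terms cancel: $w_{\tau} = 2w_{\xi\xi}$ (standard heat equation).
Data for $w$: $w(\xi,0) = e^{\xi}u(\xi,0) = 3 \sin(\xi) + \sin(4 \xi) + 2 \sin(5 \xi)$. The boundary conditions carry over: $w(0,\tau) = w(\pi,\tau) = 0$.
Separating variables: $w = \sum c_n e^{-2n^2\tau} \sin(n\xi)$. From $w(\xi,0) = 3 \sin(\xi) + \sin(4 \xi) + 2 \sin(5 \xi)$: $c_1=3, c_4=1, c_5=2$.
So $w(\xi,\tau) = 3 e^{-2 \tau} \sin(\xi) + e^{-32 \tau} \sin(4 \xi) + 2 e^{-50 \tau} \sin(5 \xi)$, and $u(\xi,\tau) = e^{-\xi}w(\xi,\tau)$.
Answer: $u(\xi, \tau) = 3 e^{-2 \tau} e^{-\xi} \sin(\xi) + e^{-32 \tau} e^{-\xi} \sin(4 \xi) + 2 e^{-50 \tau} e^{-\xi} \sin(5 \xi)$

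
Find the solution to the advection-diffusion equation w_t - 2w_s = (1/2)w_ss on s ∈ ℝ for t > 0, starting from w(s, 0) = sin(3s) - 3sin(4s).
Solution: Moving frame: η = s + 2t, σ = t, w = u(η,σ), so w_t = u_σ + 2u_η and w_ss = u_ηη.
Hence w_t - 2w_s = u_σ and the PDE becomes the heat equation u_σ = (1/2)u_ηη on η ∈ ℝ.
Initial data: u(η,0) = w(η,0) = sin(3η) - 3sin(4η). Each mode sin(nη) decays as exp(-n²σ/2) on ℝ, so u(η,σ) = Σ c_n exp(-n²σ/2) sin(nη) with c_3=1, c_4=-3: u(η,σ) = -3exp(-8σ)sin(4η) + exp(-9σ/2)sin(3η).
Substituting back: w(s,t) = u(s + 2t, t).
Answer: w(s, t) = -3exp(-8t)sin(4s + 8t) + exp(-9t/2)sin(3s + 6t)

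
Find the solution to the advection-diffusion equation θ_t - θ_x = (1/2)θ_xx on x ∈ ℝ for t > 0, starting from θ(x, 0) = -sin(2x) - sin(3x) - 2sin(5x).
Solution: Change to a moving frame: let η = x + t, σ = t and write θ(x,t) = u(η,σ).
By the chain rule θ_t = u_σ + u_η, θ_x = u_η, θ_xx = u_ηη.
Then θ_t - θ_x = u_σ: the advection term cancels and the PDE becomes the heat equation u_σ = (1/2)u_ηη on η ∈ ℝ.
Initial data: u(η,0) = θ(η,0) = -sin(2η) - sin(3η) - 2sin(5η).
On η ∈ ℝ each mode satisfies (sin(nη))″ = -n² sin(nη), so exp(-n²σ/2) sin(nη) solves the heat equation; by superposition u(η,σ) = Σ c_n exp(-n²σ/2) sin(nη).
Reading off the coefficients: c_2=-1, c_3=-1, c_5=-2, so u(η,σ) = -exp(-2σ)sin(2η) - exp(-9σ/2)sin(3η) - 2exp(-25σ/2)sin(5η).
Substituting back η = x + t, σ = t: θ(x,t) = u(x + t, t).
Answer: θ(x, t) = -exp(-2t)sin(2t + 2x) - exp(-9t/2)sin(3t + 3x) - 2exp(-25t/2)sin(5t + 5x)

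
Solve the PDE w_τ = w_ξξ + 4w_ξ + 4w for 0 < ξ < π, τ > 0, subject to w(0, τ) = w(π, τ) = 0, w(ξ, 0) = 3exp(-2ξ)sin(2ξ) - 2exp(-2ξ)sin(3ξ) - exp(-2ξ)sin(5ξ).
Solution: Substitute w = exp(-2ξ)u, i.e. u = exp(2ξ)w.
By the product rule, w_ξ = exp(-2ξ)(u_ξ - 2u), w_ξξ = exp(-2ξ)(u_ξξ - 4u_ξ + 4u), w_τ = exp(-2ξ)u_τ.
Substituting into the PDE and dividing by exp(-2ξ): u_τ = (u_ξξ - 4u_ξ + 4u) + 4(u_ξ - 2u) + 4u.
The lower-order terms cancel, leaving the standard heat equation u_τ = u_ξξ.
Initial data for u: u(ξ,0) = exp(2ξ)w(ξ,0) = 3sin(2ξ) - 2sin(3ξ) - sin(5ξ). The boundary conditions carry over: u(0,τ) = u(π,τ) = 0.
Solve for u:
  Using separation of variables u = X(ξ)T(τ):
  Eigenfunctions: sin(nξ), n = 1, 2, 3, ...
  General solution: u(ξ, τ) = Σ c_n sin(nξ) exp(-n² τ)
  Matching u(ξ,0) = 3sin(2ξ) - 2sin(3ξ) - sin(5ξ) term by term: c_2=3, c_3=-2, c_5=-1.
Hence u(ξ,τ) = 3exp(-4τ)sin(2ξ) - 2exp(-9τ)sin(3ξ) - exp(-25τ)sin(5ξ).
Transform back: w(ξ,τ) = exp(-2ξ)u(ξ,τ).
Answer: w(ξ, τ) = 3exp(-2ξ)exp(-4τ)sin(2ξ) - 2exp(-2ξ)exp(-9τ)sin(3ξ) - exp(-2ξ)exp(-25τ)sin(5ξ)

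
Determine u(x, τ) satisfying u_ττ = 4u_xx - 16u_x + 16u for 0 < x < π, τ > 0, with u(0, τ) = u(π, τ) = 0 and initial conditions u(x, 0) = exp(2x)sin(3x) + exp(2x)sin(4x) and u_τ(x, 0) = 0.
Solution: Substitute u = exp(2x)w.
Then u_x = exp(2x)(w_x + 2w), u_xx = exp(2x)(w_xx + 4w_x + 4w), u_ττ = exp(2x)w_ττ; substituting and dividing by exp(2x), the lower-order terms cancel: w_ττ = 4w_xx (standard wave equation).
Data for w: w(x,0) = exp(-2x)u(x,0) = sin(3x) + sin(4x); w_τ(x,0) = exp(-2x)u_τ(x,0) = 0. The boundary conditions carry over: w(0,τ) = w(π,τ) = 0.
Separating variables: w = Σ [A_n cos(ω_n τ) + B_n sin(ω_n τ)] sin(nx), ω_n = 2n. From ICs: A_3=1, A_4=1.
So w(x,τ) = sin(3x)cos(6τ) + sin(4x)cos(8τ), and u(x,τ) = exp(2x)w(x,τ).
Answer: u(x, τ) = exp(2x)sin(3x)cos(6τ) + exp(2x)sin(4x)cos(8τ)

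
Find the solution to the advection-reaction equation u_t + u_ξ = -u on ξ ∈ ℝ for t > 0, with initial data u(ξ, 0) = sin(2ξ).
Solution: Substitute u = exp(-t)w, i.e. w = exp(t)u.
By the product rule, u_t = exp(-t)(w_t - w), u_ξ = exp(-t)w_ξ.
Substituting into the PDE and dividing by exp(-t): w_t - w + w_ξ = -w.
The lower-order terms cancel, leaving the standard advection equation w_t + w_ξ = 0.
Initial data for w: w(ξ,0) = u(ξ,0) = sin(2ξ).
Solve for w:
  By method of characteristics (waves move right with speed 1):
  Along characteristics ξ - t = const, w is constant, so w(ξ,t) = f(ξ - t) with f = w(·, 0).
Hence w(ξ,t) = -sin(2t - 2ξ).
Transform back: u(ξ,t) = exp(-t)w(ξ,t).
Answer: u(ξ, t) = -exp(-t)sin(2t - 2ξ)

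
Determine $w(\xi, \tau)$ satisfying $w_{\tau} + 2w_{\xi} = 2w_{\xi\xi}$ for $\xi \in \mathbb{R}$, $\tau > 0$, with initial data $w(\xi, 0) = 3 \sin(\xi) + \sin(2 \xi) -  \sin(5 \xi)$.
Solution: Moving frame: $\eta = \xi - 2\tau$, $\sigma = \tau$, $w = u(\eta,\sigma)$, so $w_{\tau} = u_{\sigma} - 2u_{\eta}$ and $w_{\xi\xi} = u_{\eta\eta}$.
Hence $w_{\tau} + 2w_{\xi} = u_{\sigma}$ and the PDE becomes the heat equation $u_{\sigma} = 2u_{\eta\eta}$ on $\eta \in \mathbb{R}$.
Initial data: $u(\eta,0) = w(\eta,0) = 3 \sin(\eta) + \sin(2 \eta) - \sin(5 \eta)$. Each mode $\sin(n\eta)$ decays as $e^{-2n^2\sigma}$ on $\mathbb{R}$, so $u(\eta,\sigma) = \sum c_n e^{-2n^2\sigma} \sin(n\eta)$ with $c_1=3, c_2=1, c_5=-1$: $u(\eta,\sigma) = 3 e^{-2 \sigma} \sin(\eta) + e^{-8 \sigma} \sin(2 \eta) - e^{-50 \sigma} \sin(5 \eta)$.
Substituting back: $w(\xi,\tau) = u(\xi - 2\tau, \tau)$.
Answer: $w(\xi, \tau) = -3 e^{-2 \tau} \sin(2 \tau - \xi) -  e^{-8 \tau} \sin(4 \tau - 2 \xi) + e^{-50 \tau} \sin(10 \tau - 5 \xi)$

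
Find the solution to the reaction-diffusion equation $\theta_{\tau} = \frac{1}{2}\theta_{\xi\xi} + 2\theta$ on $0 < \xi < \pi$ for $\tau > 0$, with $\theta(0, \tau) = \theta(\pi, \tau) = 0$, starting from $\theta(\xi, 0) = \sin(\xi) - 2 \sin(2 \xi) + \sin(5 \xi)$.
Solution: Substitute $\theta = e^{2\tau}u$, i.e. $u = e^{-2\tau}\theta$.
By the product rule, $\theta_{\tau} = e^{2\tau}(u_{\tau} + 2u)$, $\theta_{\xi\xi} = e^{2\tau}u_{\xi\xi}$.
Substituting into the PDE and dividing by $e^{2\tau}$: $u_{\tau} + 2u = \frac{1}{2}u_{\xi\xi} + 2u$.
The lower-order terms cancel, leaving the standard heat equation $u_{\tau} = \frac{1}{2}u_{\xi\xi}$.
Initial data for $u$: $u(\xi,0) = \theta(\xi,0) = \sin(\xi) - 2 \sin(2 \xi) + \sin(5 \xi)$. The boundary conditions carry over: $u(0,\tau) = u(\pi,\tau) = 0$.
Solve for $u$:
  Using separation of variables $u = X(\xi)G(\tau)$:
  Eigenfunctions: $\sin(n\xi)$, $n = 1, 2, 3, \ldots$
  General solution: $u(\xi, \tau) = \sum c_n \sin(n\xi) e^{-n^2 \tau/2}$
  Matching $u(\xi,0) = \sin(\xi) - 2 \sin(2 \xi) + \sin(5 \xi)$ term by term: $c_1=1, c_2=-2, c_5=1$.
Hence $u(\xi,\tau) = -2 e^{-2 \tau} \sin(2 \xi) + e^{-\tau/2} \sin(\xi) + e^{-25 \tau/2} \sin(5 \xi)$.
Transform back: $\theta(\xi,\tau) = e^{2\tau}u(\xi,\tau)$.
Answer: $\theta(\xi, \tau) = e^{3 \tau/2} \sin(\xi) - 2 \sin(2 \xi) + e^{-21 \tau/2} \sin(5 \xi)$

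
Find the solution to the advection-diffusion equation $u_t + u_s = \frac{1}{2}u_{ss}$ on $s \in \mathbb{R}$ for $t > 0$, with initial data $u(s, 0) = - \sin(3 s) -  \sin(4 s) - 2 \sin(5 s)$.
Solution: Change to a moving frame: let $\eta = s - t$, $\sigma = t$ and write $u(s,t) = w(\eta,\sigma)$.
By the chain rule $u_t = w_{\sigma} - w_{\eta}$, $u_s = w_{\eta}$, $u_{ss} = w_{\eta\eta}$.
Then $u_t + u_s = w_{\sigma}$: the advection term cancels and the PDE becomes the heat equation $w_{\sigma} = \frac{1}{2}w_{\eta\eta}$ on $\eta \in \mathbb{R}$.
Initial data: $w(\eta,0) = u(\eta,0) = - \sin(3 \eta) - \sin(4 \eta) - 2 \sin(5 \eta)$.
On $\eta \in \mathbb{R}$ each mode satisfies $(\sin(n\eta))'' = -n^2 \sin(n\eta)$, so $e^{-n^2\sigma/2} \sin(n\eta)$ solves the heat equation; by superposition $w(\eta,\sigma) = \sum c_n e^{-n^2\sigma/2} \sin(n\eta)$.
Reading off the coefficients: $c_3=-1, c_4=-1, c_5=-2$, so $w(\eta,\sigma) = - e^{-8 \sigma} \sin(4 \eta) - e^{-9 \sigma/2} \sin(3 \eta) - 2 e^{-25 \sigma/2} \sin(5 \eta)$.
Substituting back $\eta = s - t$, $\sigma = t$: $u(s,t) = w(s - t, t)$.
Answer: $u(s, t) = - e^{-8 t} \sin(4 s - 4 t) -  e^{-9 t/2} \sin(3 s - 3 t) - 2 e^{-25 t/2} \sin(5 s - 5 t)$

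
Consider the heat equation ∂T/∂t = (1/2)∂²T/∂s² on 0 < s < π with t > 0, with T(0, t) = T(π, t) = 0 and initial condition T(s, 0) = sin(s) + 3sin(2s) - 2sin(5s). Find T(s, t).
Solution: Separating variables: T = Σ c_n exp(-n²t/2) sin(ns). From T(s,0) = sin(s) + 3sin(2s) - 2sin(5s): c_1=1, c_2=3, c_5=-2.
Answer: T(s, t) = 3exp(-2t)sin(2s) + exp(-t/2)sin(s) - 2exp(-25t/2)sin(5s)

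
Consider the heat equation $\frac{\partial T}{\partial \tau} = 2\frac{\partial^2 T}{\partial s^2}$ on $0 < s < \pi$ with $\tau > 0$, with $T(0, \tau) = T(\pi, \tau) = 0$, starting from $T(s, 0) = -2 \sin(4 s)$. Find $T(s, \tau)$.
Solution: Using separation of variables $T = X(s)G(\tau)$:
Eigenfunctions: $\sin(ns)$, $n = 1, 2, 3, \ldots$
General solution: $T(s, \tau) = \sum c_n \sin(ns) e^{-2n^2 \tau}$
Matching $T(s,0) = -2 \sin(4 s)$ term by term: $c_4=-2$.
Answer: $T(s, \tau) = -2 e^{-32 \tau} \sin(4 s)$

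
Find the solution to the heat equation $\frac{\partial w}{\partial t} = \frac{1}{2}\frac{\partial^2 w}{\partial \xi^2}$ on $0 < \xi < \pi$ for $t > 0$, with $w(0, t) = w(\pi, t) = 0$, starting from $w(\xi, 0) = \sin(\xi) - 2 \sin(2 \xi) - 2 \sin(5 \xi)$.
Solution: Separating variables: $w = \sum c_n e^{-n^2t/2} \sin(n\xi)$. From $w(\xi,0) = \sin(\xi) - 2 \sin(2 \xi) - 2 \sin(5 \xi)$: $c_1=1, c_2=-2, c_5=-2$.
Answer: $w(\xi, t) = -2 e^{-2 t} \sin(2 \xi) + e^{-t/2} \sin(\xi) - 2 e^{-25 t/2} \sin(5 \xi)$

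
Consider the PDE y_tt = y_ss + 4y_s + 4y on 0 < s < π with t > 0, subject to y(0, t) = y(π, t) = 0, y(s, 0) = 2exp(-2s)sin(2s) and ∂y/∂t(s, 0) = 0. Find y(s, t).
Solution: Substitute y = exp(-2s)u.
Then y_s = exp(-2s)(u_s - 2u), y_ss = exp(-2s)(u_ss - 4u_s + 4u), y_tt = exp(-2s)u_tt; substituting and dividing by exp(-2s), the lower-order terms cancel: u_tt = u_ss (standard wave equation).
Data for u: u(s,0) = exp(2s)y(s,0) = 2sin(2s); u_t(s,0) = exp(2s)y_t(s,0) = 0. The boundary conditions carry over: u(0,t) = u(π,t) = 0.
Separating variables: u = Σ [A_n cos(ω_n t) + B_n sin(ω_n t)] sin(ns), ω_n = n. From ICs: A_2=2.
So u(s,t) = 2sin(2s)cos(2t), and y(s,t) = exp(-2s)u(s,t).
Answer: y(s, t) = 2exp(-2s)sin(2s)cos(2t)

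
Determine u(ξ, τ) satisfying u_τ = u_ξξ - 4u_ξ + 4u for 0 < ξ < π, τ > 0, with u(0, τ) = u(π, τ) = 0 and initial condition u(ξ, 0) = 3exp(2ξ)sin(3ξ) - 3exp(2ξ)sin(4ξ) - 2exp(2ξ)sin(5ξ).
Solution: Substitute u = exp(2ξ)w, i.e. w = exp(-2ξ)u.
By the product rule, u_ξ = exp(2ξ)(w_ξ + 2w), u_ξξ = exp(2ξ)(w_ξξ + 4w_ξ + 4w), u_τ = exp(2ξ)w_τ.
Substituting into the PDE and dividing by exp(2ξ): w_τ = (w_ξξ + 4w_ξ + 4w) - 4(w_ξ + 2w) + 4w.
The lower-order terms cancel, leaving the standard heat equation w_τ = w_ξξ.
Initial data for w: w(ξ,0) = exp(-2ξ)u(ξ,0) = 3sin(3ξ) - 3sin(4ξ) - 2sin(5ξ). The boundary conditions carry over: w(0,τ) = w(π,τ) = 0.
Solve for w:
  Using separation of variables w = X(ξ)T(τ):
  Eigenfunctions: sin(nξ), n = 1, 2, 3, ...
  General solution: w(ξ, τ) = Σ c_n sin(nξ) exp(-n² τ)
  Matching w(ξ,0) = 3sin(3ξ) - 3sin(4ξ) - 2sin(5ξ) term by term: c_3=3, c_4=-3, c_5=-2.
Hence w(ξ,τ) = 3exp(-9τ)sin(3ξ) - 3exp(-16τ)sin(4ξ) - 2exp(-25τ)sin(5ξ).
Transform back: u(ξ,τ) = exp(2ξ)w(ξ,τ).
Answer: u(ξ, τ) = 3exp(2ξ)exp(-9τ)sin(3ξ) - 3exp(2ξ)exp(-16τ)sin(4ξ) - 2exp(2ξ)exp(-25τ)sin(5ξ)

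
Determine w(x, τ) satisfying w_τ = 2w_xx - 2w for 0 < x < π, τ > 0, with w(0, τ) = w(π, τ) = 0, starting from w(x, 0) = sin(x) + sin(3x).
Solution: Substitute w = exp(-2τ)u, i.e. u = exp(2τ)w.
By the product rule, w_τ = exp(-2τ)(u_τ - 2u), w_xx = exp(-2τ)u_xx.
Substituting into the PDE and dividing by exp(-2τ): u_τ - 2u = 2u_xx - 2u.
The lower-order terms cancel, leaving the standard heat equation u_τ = 2u_xx.
Initial data for u: u(x,0) = w(x,0) = sin(x) + sin(3x). The boundary conditions carry over: u(0,τ) = u(π,τ) = 0.
Solve for u:
  Using separation of variables u = X(x)T(τ):
  Eigenfunctions: sin(nx), n = 1, 2, 3, ...
  General solution: u(x, τ) = Σ c_n sin(nx) exp(-2n² τ)
  Matching u(x,0) = sin(x) + sin(3x) term by term: c_1=1, c_3=1.
Hence u(x,τ) = exp(-2τ)sin(x) + exp(-18τ)sin(3x).
Transform back: w(x,τ) = exp(-2τ)u(x,τ).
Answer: w(x, τ) = exp(-4τ)sin(x) + exp(-20τ)sin(3x)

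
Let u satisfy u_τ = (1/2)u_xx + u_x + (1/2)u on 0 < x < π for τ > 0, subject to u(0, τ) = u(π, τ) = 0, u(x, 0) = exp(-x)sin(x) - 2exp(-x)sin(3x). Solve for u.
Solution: Substitute u = exp(-x)w, i.e. w = exp(x)u.
By the product rule, u_x = exp(-x)(w_x - w), u_xx = exp(-x)(w_xx - 2w_x + w), u_τ = exp(-x)w_τ.
Substituting into the PDE and dividing by exp(-x): w_τ = (1/2)(w_xx - 2w_x + w) + (w_x - w) + (1/2)w.
The lower-order terms cancel, leaving the standard heat equation w_τ = (1/2)w_xx.
Initial data for w: w(x,0) = exp(x)u(x,0) = sin(x) - 2sin(3x). The boundary conditions carry over: w(0,τ) = w(π,τ) = 0.
Solve for w:
  Using separation of variables w = X(x)T(τ):
  Eigenfunctions: sin(nx), n = 1, 2, 3, ...
  General solution: w(x, τ) = Σ c_n sin(nx) exp(-n² τ/2)
  Matching w(x,0) = sin(x) - 2sin(3x) term by term: c_1=1, c_3=-2.
Hence w(x,τ) = exp(-τ/2)sin(x) - 2exp(-9τ/2)sin(3x).
Transform back: u(x,τ) = exp(-x)w(x,τ).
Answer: u(x, τ) = exp(-x)exp(-τ/2)sin(x) - 2exp(-x)exp(-9τ/2)sin(3x)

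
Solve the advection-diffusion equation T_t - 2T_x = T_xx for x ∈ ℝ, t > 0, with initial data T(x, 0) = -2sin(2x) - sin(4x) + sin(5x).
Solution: Change to a moving frame: let η = x + 2t, σ = t and write T(x,t) = u(η,σ).
By the chain rule T_t = u_σ + 2u_η, T_x = u_η, T_xx = u_ηη.
Then T_t - 2T_x = u_σ: the advection term cancels and the PDE becomes the heat equation u_σ = u_ηη on η ∈ ℝ.
Initial data: u(η,0) = T(η,0) = -2sin(2η) - sin(4η) + sin(5η).
On η ∈ ℝ each mode satisfies (sin(nη))″ = -n² sin(nη), so exp(-n²σ) sin(nη) solves the heat equation; by superposition u(η,σ) = Σ c_n exp(-n²σ) sin(nη).
Reading off the coefficients: c_2=-2, c_4=-1, c_5=1, so u(η,σ) = -2exp(-4σ)sin(2η) - exp(-16σ)sin(4η) + exp(-25σ)sin(5η).
Substituting back η = x + 2t, σ = t: T(x,t) = u(x + 2t, t).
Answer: T(x, t) = -2exp(-4t)sin(4t + 2x) - exp(-16t)sin(8t + 4x) + exp(-25t)sin(10t + 5x)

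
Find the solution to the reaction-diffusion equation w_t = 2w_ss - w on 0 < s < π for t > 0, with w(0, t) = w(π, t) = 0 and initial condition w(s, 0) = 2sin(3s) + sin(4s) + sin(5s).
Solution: Substitute w = exp(-t)u.
Then w_t = exp(-t)(u_t - u), w_ss = exp(-t)u_ss; substituting and dividing by exp(-t), the lower-order terms cancel: u_t = 2u_ss (standard heat equation).
Data for u: u(s,0) = w(s,0) = 2sin(3s) + sin(4s) + sin(5s). The boundary conditions carry over: u(0,t) = u(π,t) = 0.
Separating variables: u = Σ c_n exp(-2n²t) sin(ns). From u(s,0) = 2sin(3s) + sin(4s) + sin(5s): c_3=2, c_4=1, c_5=1.
So u(s,t) = 2exp(-18t)sin(3s) + exp(-32t)sin(4s) + exp(-50t)sin(5s), and w(s,t) = exp(-t)u(s,t).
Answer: w(s, t) = 2exp(-19t)sin(3s) + exp(-33t)sin(4s) + exp(-51t)sin(5s)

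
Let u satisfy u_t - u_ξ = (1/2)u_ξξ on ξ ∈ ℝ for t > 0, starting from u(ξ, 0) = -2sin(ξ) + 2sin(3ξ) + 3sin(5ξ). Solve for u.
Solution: Moving frame: η = ξ + t, σ = t, u = w(η,σ), so u_t = w_σ + w_η and u_ξξ = w_ηη.
Hence u_t - u_ξ = w_σ and the PDE becomes the heat equation w_σ = (1/2)w_ηη on η ∈ ℝ.
Initial data: w(η,0) = u(η,0) = -2sin(η) + 2sin(3η) + 3sin(5η). Each mode sin(nη) decays as exp(-n²σ/2) on ℝ, so w(η,σ) = Σ c_n exp(-n²σ/2) sin(nη) with c_1=-2, c_3=2, c_5=3: w(η,σ) = -2exp(-σ/2)sin(η) + 2exp(-9σ/2)sin(3η) + 3exp(-25σ/2)sin(5η).
Substituting back: u(ξ,t) = w(ξ + t, t).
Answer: u(ξ, t) = -2exp(-t/2)sin(t + ξ) + 2exp(-9t/2)sin(3t + 3ξ) + 3exp(-25t/2)sin(5t + 5ξ)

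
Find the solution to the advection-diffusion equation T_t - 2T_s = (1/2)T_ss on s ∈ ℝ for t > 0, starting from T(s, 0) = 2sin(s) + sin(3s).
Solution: Change to a moving frame: let η = s + 2t, σ = t and write T(s,t) = u(η,σ).
By the chain rule T_t = u_σ + 2u_η, T_s = u_η, T_ss = u_ηη.
Then T_t - 2T_s = u_σ: the advection term cancels and the PDE becomes the heat equation u_σ = (1/2)u_ηη on η ∈ ℝ.
Initial data: u(η,0) = T(η,0) = 2sin(η) + sin(3η).
On η ∈ ℝ each mode satisfies (sin(nη))″ = -n² sin(nη), so exp(-n²σ/2) sin(nη) solves the heat equation; by superposition u(η,σ) = Σ c_n exp(-n²σ/2) sin(nη).
Reading off the coefficients: c_1=2, c_3=1, so u(η,σ) = 2exp(-σ/2)sin(η) + exp(-9σ/2)sin(3η).
Substituting back η = s + 2t, σ = t: T(s,t) = u(s + 2t, t).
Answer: T(s, t) = 2exp(-t/2)sin(s + 2t) + exp(-9t/2)sin(3s + 6t)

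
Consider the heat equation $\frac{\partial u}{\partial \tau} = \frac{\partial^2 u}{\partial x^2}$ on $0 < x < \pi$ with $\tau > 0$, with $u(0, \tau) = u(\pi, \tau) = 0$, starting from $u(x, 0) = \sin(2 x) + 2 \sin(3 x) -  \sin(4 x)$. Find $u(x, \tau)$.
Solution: Separating variables: $u = \sum c_n e^{-n^2\tau} \sin(nx)$. From $u(x,0) = \sin(2 x) + 2 \sin(3 x) - \sin(4 x)$: $c_2=1, c_3=2, c_4=-1$.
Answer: $u(x, \tau) = e^{-4 \tau} \sin(2 x) + 2 e^{-9 \tau} \sin(3 x) -  e^{-16 \tau} \sin(4 x)$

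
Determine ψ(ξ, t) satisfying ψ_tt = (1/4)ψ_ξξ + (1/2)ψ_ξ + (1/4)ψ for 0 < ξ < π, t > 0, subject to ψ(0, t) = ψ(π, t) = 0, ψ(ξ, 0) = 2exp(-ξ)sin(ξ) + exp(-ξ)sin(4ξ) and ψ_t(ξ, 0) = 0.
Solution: Substitute ψ = exp(-ξ)u, i.e. u = exp(ξ)ψ.
By the product rule, ψ_ξ = exp(-ξ)(u_ξ - u), ψ_ξξ = exp(-ξ)(u_ξξ - 2u_ξ + u), ψ_tt = exp(-ξ)u_tt.
Substituting into the PDE and dividing by exp(-ξ): u_tt = (1/4)(u_ξξ - 2u_ξ + u) + (1/2)(u_ξ - u) + (1/4)u.
The lower-order terms cancel, leaving the standard wave equation u_tt = (1/4)u_ξξ.
Initial data for u: u(ξ,0) = exp(ξ)ψ(ξ,0) = 2sin(ξ) + sin(4ξ); u_t(ξ,0) = exp(ξ)ψ_t(ξ,0) = 0. The boundary conditions carry over: u(0,t) = u(π,t) = 0.
Solve for u:
  Using separation of variables u = X(ξ)T(t):
  Eigenfunctions: sin(nξ), n = 1, 2, 3, ...
  General solution: u(ξ, t) = Σ [A_n cos(n t/2) + B_n sin(n t/2)] sin(nξ)
  From u(ξ,0) = 2sin(ξ) + sin(4ξ): A_1=2, A_4=1. From u_t(ξ,0) = 0: all B_n = 0.
Hence u(ξ,t) = 2sin(ξ)cos(t/2) + sin(4ξ)cos(2t).
Transform back: ψ(ξ,t) = exp(-ξ)u(ξ,t).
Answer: ψ(ξ, t) = 2exp(-ξ)sin(ξ)cos(t/2) + exp(-ξ)sin(4ξ)cos(2t)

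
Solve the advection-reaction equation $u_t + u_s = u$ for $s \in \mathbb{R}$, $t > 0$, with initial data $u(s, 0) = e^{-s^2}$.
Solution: Substitute $u = e^{t}w$.
Then $u_t = e^{t}(w_t + w)$, $u_s = e^{t}w_s$; substituting and dividing by $e^{t}$, the lower-order terms cancel: $w_t + w_s = 0$ (standard advection equation).
Data for $w$: $w(s,0) = u(s,0) = e^{-s^2}$.
By characteristics ($ds/dt = 1$), $w(s,t) = f(s - t)$ with $f = w( \cdot , 0)$.
So $w(s,t) = e^{-(s - t)^2}$, and $u(s,t) = e^{t}w(s,t)$.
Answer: $u(s, t) = e^{t} e^{-(s - t)^2}$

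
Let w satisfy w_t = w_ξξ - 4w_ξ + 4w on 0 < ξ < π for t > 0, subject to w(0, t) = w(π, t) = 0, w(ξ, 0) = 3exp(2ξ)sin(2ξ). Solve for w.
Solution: Substitute w = exp(2ξ)u, i.e. u = exp(-2ξ)w.
By the product rule, w_ξ = exp(2ξ)(u_ξ + 2u), w_ξξ = exp(2ξ)(u_ξξ + 4u_ξ + 4u), w_t = exp(2ξ)u_t.
Substituting into the PDE and dividing by exp(2ξ): u_t = (u_ξξ + 4u_ξ + 4u) - 4(u_ξ + 2u) + 4u.
The lower-order terms cancel, leaving the standard heat equation u_t = u_ξξ.
Initial data for u: u(ξ,0) = exp(-2ξ)w(ξ,0) = 3sin(2ξ). The boundary conditions carry over: u(0,t) = u(π,t) = 0.
Solve for u:
  Using separation of variables u = X(ξ)T(t):
  Eigenfunctions: sin(nξ), n = 1, 2, 3, ...
  General solution: u(ξ, t) = Σ c_n sin(nξ) exp(-n² t)
  Matching u(ξ,0) = 3sin(2ξ) term by term: c_2=3.
Hence u(ξ,t) = 3exp(-4t)sin(2ξ).
Transform back: w(ξ,t) = exp(2ξ)u(ξ,t).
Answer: w(ξ, t) = 3exp(-4t)exp(2ξ)sin(2ξ)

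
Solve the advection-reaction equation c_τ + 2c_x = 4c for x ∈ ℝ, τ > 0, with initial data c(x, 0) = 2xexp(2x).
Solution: Substitute c = exp(2x)u, i.e. u = exp(-2x)c.
By the product rule, c_x = exp(2x)(u_x + 2u), c_τ = exp(2x)u_τ.
Substituting into the PDE and dividing by exp(2x): u_τ + 2(u_x + 2u) = 4u.
The lower-order terms cancel, leaving the standard advection equation u_τ + 2u_x = 0.
Initial data for u: u(x,0) = exp(-2x)c(x,0) = 2x.
Solve for u:
  By method of characteristics (waves move right with speed 2):
  Along characteristics x - 2τ = const, u is constant, so u(x,τ) = f(x - 2τ) with f = u(·, 0).
Hence u(x,τ) = 2x - 4τ.
Transform back: c(x,τ) = exp(2x)u(x,τ).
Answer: c(x, τ) = 2xexp(2x) - 4τexp(2x)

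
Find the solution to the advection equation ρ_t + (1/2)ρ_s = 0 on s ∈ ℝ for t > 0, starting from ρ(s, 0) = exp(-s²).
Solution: By method of characteristics (waves move right with speed 1/2):
Along characteristics s - (1/2)t = const, ρ is constant, so ρ(s,t) = f(s - (1/2)t) with f = ρ(·, 0).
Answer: ρ(s, t) = exp(-(s - t/2)²)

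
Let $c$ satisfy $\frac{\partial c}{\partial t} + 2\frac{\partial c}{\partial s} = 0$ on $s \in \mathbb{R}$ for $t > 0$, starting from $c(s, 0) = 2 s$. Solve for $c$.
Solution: By characteristics ($ds/dt = 2$), $c(s,t) = f(s - 2t)$ with $f = c( \cdot , 0)$.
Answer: $c(s, t) = 2 s - 4 t$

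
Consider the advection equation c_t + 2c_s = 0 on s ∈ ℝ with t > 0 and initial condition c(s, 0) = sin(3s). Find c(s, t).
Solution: By method of characteristics (waves move right with speed 2):
Along characteristics s - 2t = const, c is constant, so c(s,t) = f(s - 2t) with f = c(·, 0).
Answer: c(s, t) = sin(3s - 6t)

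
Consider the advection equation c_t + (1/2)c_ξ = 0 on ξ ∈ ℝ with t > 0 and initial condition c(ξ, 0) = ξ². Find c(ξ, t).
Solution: By method of characteristics (waves move right with speed 1/2):
Along characteristics ξ - (1/2)t = const, c is constant, so c(ξ,t) = f(ξ - (1/2)t) with f = c(·, 0).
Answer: c(ξ, t) = (1/4)t² - tξ + ξ²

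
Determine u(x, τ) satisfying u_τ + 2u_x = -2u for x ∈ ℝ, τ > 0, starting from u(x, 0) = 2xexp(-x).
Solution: Substitute u = exp(-x)w.
Then u_x = exp(-x)(w_x - w), u_τ = exp(-x)w_τ; substituting and dividing by exp(-x), the lower-order terms cancel: w_τ + 2w_x = 0 (standard advection equation).
Data for w: w(x,0) = exp(x)u(x,0) = 2x.
By characteristics (dx/dτ = 2), w(x,τ) = f(x - 2τ) with f = w(·, 0).
So w(x,τ) = 2x - 4τ, and u(x,τ) = exp(-x)w(x,τ).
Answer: u(x, τ) = 2xexp(-x) - 4τexp(-x)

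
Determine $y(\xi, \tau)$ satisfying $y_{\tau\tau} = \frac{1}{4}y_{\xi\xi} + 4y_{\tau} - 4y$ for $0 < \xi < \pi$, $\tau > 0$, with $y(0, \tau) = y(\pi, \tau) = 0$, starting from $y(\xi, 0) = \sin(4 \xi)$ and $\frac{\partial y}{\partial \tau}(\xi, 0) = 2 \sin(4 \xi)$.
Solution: Substitute $y = e^{2\tau}u$, i.e. $u = e^{-2\tau}y$.
By the product rule, $y_{\tau} = e^{2\tau}(u_{\tau} + 2u)$, $y_{\tau\tau} = e^{2\tau}(u_{\tau\tau} + 4u_{\tau} + 4u)$, $y_{\xi\xi} = e^{2\tau}u_{\xi\xi}$.
Substituting into the PDE and dividing by $e^{2\tau}$: $u_{\tau\tau} + 4u_{\tau} + 4u = \frac{1}{4}u_{\xi\xi} + 4(u_{\tau} + 2u) - 4u$.
The lower-order terms cancel, leaving the standard wave equation $u_{\tau\tau} = \frac{1}{4}u_{\xi\xi}$.
Initial data for $u$: $u(\xi,0) = y(\xi,0) = \sin(4 \xi)$; $u_{\tau}(\xi,0) = y_{\tau}(\xi,0) - 2y(\xi,0) = 0$. The boundary conditions carry over: $u(0,\tau) = u(\pi,\tau) = 0$.
Solve for $u$:
  Using separation of variables $u = X(\xi)T(\tau)$:
  Eigenfunctions: $\sin(n\xi)$, $n = 1, 2, 3, \ldots$
  General solution: $u(\xi, \tau) = \sum [A_n \cos(n \tau/2) + B_n \sin(n \tau/2)] \sin(n\xi)$
  From $u(\xi,0) = \sin(4 \xi)$: $A_4=1$. From $u_{\tau}(\xi,0) = 0$: all $B_n = 0$.
Hence $u(\xi,\tau) = \sin(4 \xi) \cos(2 \tau)$.
Transform back: $y(\xi,\tau) = e^{2\tau}u(\xi,\tau)$.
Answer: $y(\xi, \tau) = e^{2 \tau} \sin(4 \xi) \cos(2 \tau)$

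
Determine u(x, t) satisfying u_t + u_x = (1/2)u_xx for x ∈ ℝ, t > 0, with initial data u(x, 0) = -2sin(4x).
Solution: Moving frame: η = x - t, σ = t, u = w(η,σ), so u_t = w_σ - w_η and u_xx = w_ηη.
Hence u_t + u_x = w_σ and the PDE becomes the heat equation w_σ = (1/2)w_ηη on η ∈ ℝ.
Initial data: w(η,0) = u(η,0) = -2sin(4η). Each mode sin(nη) decays as exp(-n²σ/2) on ℝ, so w(η,σ) = Σ c_n exp(-n²σ/2) sin(nη) with c_4=-2: w(η,σ) = -2exp(-8σ)sin(4η).
Substituting back: u(x,t) = w(x - t, t).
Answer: u(x, t) = 2exp(-8t)sin(4t - 4x)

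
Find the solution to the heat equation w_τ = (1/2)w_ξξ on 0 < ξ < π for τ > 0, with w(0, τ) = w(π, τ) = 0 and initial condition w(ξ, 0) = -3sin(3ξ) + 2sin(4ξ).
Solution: Separating variables: w = Σ c_n exp(-n²τ/2) sin(nξ). From w(ξ,0) = -3sin(3ξ) + 2sin(4ξ): c_3=-3, c_4=2.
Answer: w(ξ, τ) = 2exp(-8τ)sin(4ξ) - 3exp(-9τ/2)sin(3ξ)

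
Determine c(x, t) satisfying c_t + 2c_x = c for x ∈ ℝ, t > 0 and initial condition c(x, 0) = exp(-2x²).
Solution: Substitute c = exp(t)u, i.e. u = exp(-t)c.
By the product rule, c_t = exp(t)(u_t + u), c_x = exp(t)u_x.
Substituting into the PDE and dividing by exp(t): u_t + u + 2u_x = u.
The lower-order terms cancel, leaving the standard advection equation u_t + 2u_x = 0.
Initial data for u: u(x,0) = c(x,0) = exp(-2x²).
Solve for u:
  By method of characteristics (waves move right with speed 2):
  Along characteristics x - 2t = const, u is constant, so u(x,t) = f(x - 2t) with f = u(·, 0).
Hence u(x,t) = exp(-2(-2t + x)²).
Transform back: c(x,t) = exp(t)u(x,t).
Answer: c(x, t) = exp(t)exp(-2(-2t + x)²)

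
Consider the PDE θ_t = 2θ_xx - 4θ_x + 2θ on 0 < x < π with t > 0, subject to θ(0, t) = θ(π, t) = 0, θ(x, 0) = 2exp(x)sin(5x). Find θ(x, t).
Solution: Substitute θ = exp(x)u.
Then θ_x = exp(x)(u_x + u), θ_xx = exp(x)(u_xx + 2u_x + u), θ_t = exp(x)u_t; substituting and dividing by exp(x), the lower-order terms cancel: u_t = 2u_xx (standard heat equation).
Data for u: u(x,0) = exp(-x)θ(x,0) = 2sin(5x). The boundary conditions carry over: u(0,t) = u(π,t) = 0.
Separating variables: u = Σ c_n exp(-2n²t) sin(nx). From u(x,0) = 2sin(5x): c_5=2.
So u(x,t) = 2exp(-50t)sin(5x), and θ(x,t) = exp(x)u(x,t).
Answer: θ(x, t) = 2exp(-50t)exp(x)sin(5x)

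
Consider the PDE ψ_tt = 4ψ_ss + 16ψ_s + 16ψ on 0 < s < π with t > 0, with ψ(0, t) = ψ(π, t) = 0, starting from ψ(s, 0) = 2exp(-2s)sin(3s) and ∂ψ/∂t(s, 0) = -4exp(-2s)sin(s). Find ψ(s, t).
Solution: Substitute ψ = exp(-2s)u, i.e. u = exp(2s)ψ.
By the product rule, ψ_s = exp(-2s)(u_s - 2u), ψ_ss = exp(-2s)(u_ss - 4u_s + 4u), ψ_tt = exp(-2s)u_tt.
Substituting into the PDE and dividing by exp(-2s): u_tt = 4(u_ss - 4u_s + 4u) + 16(u_s - 2u) + 16u.
The lower-order terms cancel, leaving the standard wave equation u_tt = 4u_ss.
Initial data for u: u(s,0) = exp(2s)ψ(s,0) = 2sin(3s); u_t(s,0) = exp(2s)ψ_t(s,0) = -4sin(s). The boundary conditions carry over: u(0,t) = u(π,t) = 0.
Solve for u:
  Using separation of variables u = X(s)T(t):
  Eigenfunctions: sin(ns), n = 1, 2, 3, ...
  General solution: u(s, t) = Σ [A_n cos(2n t) + B_n sin(2n t)] sin(ns)
  From u(s,0) = 2sin(3s): A_3=2. From u_t(s,0) = -4sin(s), using u_t(s,0) = Σ ω_n B_n sin(ns) with ω_n = 2n: B_1 = (-4)/2 = -2.
Hence u(s,t) = -2sin(s)sin(2t) + 2sin(3s)cos(6t).
Transform back: ψ(s,t) = exp(-2s)u(s,t).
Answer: ψ(s, t) = -2exp(-2s)sin(s)sin(2t) + 2exp(-2s)sin(3s)cos(6t)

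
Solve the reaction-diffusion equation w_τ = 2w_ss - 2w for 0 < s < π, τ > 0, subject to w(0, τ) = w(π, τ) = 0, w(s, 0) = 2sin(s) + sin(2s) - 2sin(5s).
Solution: Substitute w = exp(-2τ)u, i.e. u = exp(2τ)w.
By the product rule, w_τ = exp(-2τ)(u_τ - 2u), w_ss = exp(-2τ)u_ss.
Substituting into the PDE and dividing by exp(-2τ): u_τ - 2u = 2u_ss - 2u.
The lower-order terms cancel, leaving the standard heat equation u_τ = 2u_ss.
Initial data for u: u(s,0) = w(s,0) = 2sin(s) + sin(2s) - 2sin(5s). The boundary conditions carry over: u(0,τ) = u(π,τ) = 0.
Solve for u:
  Using separation of variables u = X(s)T(τ):
  Eigenfunctions: sin(ns), n = 1, 2, 3, ...
  General solution: u(s, τ) = Σ c_n sin(ns) exp(-2n² τ)
  Matching u(s,0) = 2sin(s) + sin(2s) - 2sin(5s) term by term: c_1=2, c_2=1, c_5=-2.
Hence u(s,τ) = 2exp(-2τ)sin(s) + exp(-8τ)sin(2s) - 2exp(-50τ)sin(5s).
Transform back: w(s,τ) = exp(-2τ)u(s,τ).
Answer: w(s, τ) = 2exp(-4τ)sin(s) + exp(-10τ)sin(2s) - 2exp(-52τ)sin(5s)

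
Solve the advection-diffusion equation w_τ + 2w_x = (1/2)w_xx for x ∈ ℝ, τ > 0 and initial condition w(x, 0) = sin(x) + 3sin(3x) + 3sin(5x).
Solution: Change to a moving frame: let η = x - 2τ, σ = τ and write w(x,τ) = u(η,σ).
By the chain rule w_τ = u_σ - 2u_η, w_x = u_η, w_xx = u_ηη.
Then w_τ + 2w_x = u_σ: the advection term cancels and the PDE becomes the heat equation u_σ = (1/2)u_ηη on η ∈ ℝ.
Initial data: u(η,0) = w(η,0) = sin(η) + 3sin(3η) + 3sin(5η).
On η ∈ ℝ each mode satisfies (sin(nη))″ = -n² sin(nη), so exp(-n²σ/2) sin(nη) solves the heat equation; by superposition u(η,σ) = Σ c_n exp(-n²σ/2) sin(nη).
Reading off the coefficients: c_1=1, c_3=3, c_5=3, so u(η,σ) = exp(-σ/2)sin(η) + 3exp(-9σ/2)sin(3η) + 3exp(-25σ/2)sin(5η).
Substituting back η = x - 2τ, σ = τ: w(x,τ) = u(x - 2τ, τ).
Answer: w(x, τ) = exp(-τ/2)sin(x - 2τ) + 3exp(-9τ/2)sin(3x - 6τ) + 3exp(-25τ/2)sin(5x - 10τ)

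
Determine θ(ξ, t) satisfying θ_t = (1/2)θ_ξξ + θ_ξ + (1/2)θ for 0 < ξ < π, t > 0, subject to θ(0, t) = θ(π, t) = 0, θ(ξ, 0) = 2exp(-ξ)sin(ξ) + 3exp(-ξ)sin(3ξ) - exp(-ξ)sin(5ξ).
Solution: Substitute θ = exp(-ξ)u, i.e. u = exp(ξ)θ.
By the product rule, θ_ξ = exp(-ξ)(u_ξ - u), θ_ξξ = exp(-ξ)(u_ξξ - 2u_ξ + u), θ_t = exp(-ξ)u_t.
Substituting into the PDE and dividing by exp(-ξ): u_t = (1/2)(u_ξξ - 2u_ξ + u) + (u_ξ - u) + (1/2)u.
The lower-order terms cancel, leaving the standard heat equation u_t = (1/2)u_ξξ.
Initial data for u: u(ξ,0) = exp(ξ)θ(ξ,0) = 2sin(ξ) + 3sin(3ξ) - sin(5ξ). The boundary conditions carry over: u(0,t) = u(π,t) = 0.
Solve for u:
  Using separation of variables u = X(ξ)G(t):
  Eigenfunctions: sin(nξ), n = 1, 2, 3, ...
  General solution: u(ξ, t) = Σ c_n sin(nξ) exp(-n² t/2)
  Matching u(ξ,0) = 2sin(ξ) + 3sin(3ξ) - sin(5ξ) term by term: c_1=2, c_3=3, c_5=-1.
Hence u(ξ,t) = 2exp(-t/2)sin(ξ) + 3exp(-9t/2)sin(3ξ) - exp(-25t/2)sin(5ξ).
Transform back: θ(ξ,t) = exp(-ξ)u(ξ,t).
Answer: θ(ξ, t) = 2exp(-t/2)exp(-ξ)sin(ξ) + 3exp(-9t/2)exp(-ξ)sin(3ξ) - exp(-25t/2)exp(-ξ)sin(5ξ)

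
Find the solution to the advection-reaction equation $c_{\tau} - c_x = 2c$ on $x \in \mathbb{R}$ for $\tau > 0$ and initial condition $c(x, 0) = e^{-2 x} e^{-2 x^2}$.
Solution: Substitute $c = e^{-2x}u$, i.e. $u = e^{2x}c$.
By the product rule, $c_x = e^{-2x}(u_x - 2u)$, $c_{\tau} = e^{-2x}u_{\tau}$.
Substituting into the PDE and dividing by $e^{-2x}$: $u_{\tau} - (u_x - 2u) = 2u$.
The lower-order terms cancel, leaving the standard advection equation $u_{\tau} - u_x = 0$.
Initial data for $u$: $u(x,0) = e^{2x}c(x,0) = e^{-2 x^2}$.
Solve for $u$:
  By method of characteristics (waves move left with speed 1):
  Along characteristics $x + \tau =$ const, $u$ is constant, so $u(x,\tau) = f(x + \tau)$ with $f = u( \cdot , 0)$.
Hence $u(x,\tau) = e^{-2 (x + \tau)^2}$.
Transform back: $c(x,\tau) = e^{-2x}u(x,\tau)$.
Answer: $c(x, \tau) = e^{-2 x} e^{-2 (\tau + x)^2}$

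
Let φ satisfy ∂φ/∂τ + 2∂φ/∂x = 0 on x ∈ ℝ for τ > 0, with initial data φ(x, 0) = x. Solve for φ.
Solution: By characteristics (dx/dτ = 2), φ(x,τ) = f(x - 2τ) with f = φ(·, 0).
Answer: φ(x, τ) = x - 2τ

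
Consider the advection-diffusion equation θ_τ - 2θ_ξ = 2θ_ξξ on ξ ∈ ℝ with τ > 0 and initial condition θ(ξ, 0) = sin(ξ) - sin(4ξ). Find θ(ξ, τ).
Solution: Change to a moving frame: let η = ξ + 2τ, σ = τ and write θ(ξ,τ) = u(η,σ).
By the chain rule θ_τ = u_σ + 2u_η, θ_ξ = u_η, θ_ξξ = u_ηη.
Then θ_τ - 2θ_ξ = u_σ: the advection term cancels and the PDE becomes the heat equation u_σ = 2u_ηη on η ∈ ℝ.
Initial data: u(η,0) = θ(η,0) = sin(η) - sin(4η).
On η ∈ ℝ each mode satisfies (sin(nη))″ = -n² sin(nη), so exp(-2n²σ) sin(nη) solves the heat equation; by superposition u(η,σ) = Σ c_n exp(-2n²σ) sin(nη).
Reading off the coefficients: c_1=1, c_4=-1, so u(η,σ) = exp(-2σ)sin(η) - exp(-32σ)sin(4η).
Substituting back η = ξ + 2τ, σ = τ: θ(ξ,τ) = u(ξ + 2τ, τ).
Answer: θ(ξ, τ) = exp(-2τ)sin(ξ + 2τ) - exp(-32τ)sin(4ξ + 8τ)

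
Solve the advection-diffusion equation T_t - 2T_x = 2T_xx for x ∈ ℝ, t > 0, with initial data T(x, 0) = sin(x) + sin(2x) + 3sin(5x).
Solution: Moving frame: η = x + 2t, σ = t, T = u(η,σ), so T_t = u_σ + 2u_η and T_xx = u_ηη.
Hence T_t - 2T_x = u_σ and the PDE becomes the heat equation u_σ = 2u_ηη on η ∈ ℝ.
Initial data: u(η,0) = T(η,0) = sin(η) + sin(2η) + 3sin(5η). Each mode sin(nη) decays as exp(-2n²σ) on ℝ, so u(η,σ) = Σ c_n exp(-2n²σ) sin(nη) with c_1=1, c_2=1, c_5=3: u(η,σ) = exp(-2σ)sin(η) + exp(-8σ)sin(2η) + 3exp(-50σ)sin(5η).
Substituting back: T(x,t) = u(x + 2t, t).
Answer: T(x, t) = exp(-2t)sin(2t + x) + exp(-8t)sin(4t + 2x) + 3exp(-50t)sin(10t + 5x)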